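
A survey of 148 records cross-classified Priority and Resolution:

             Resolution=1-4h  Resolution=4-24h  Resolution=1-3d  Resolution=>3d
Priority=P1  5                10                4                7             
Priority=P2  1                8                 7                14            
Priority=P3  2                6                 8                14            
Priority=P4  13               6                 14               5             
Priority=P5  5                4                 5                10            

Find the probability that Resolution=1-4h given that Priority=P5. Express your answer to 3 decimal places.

0.208

Total with Priority=P5: 5 + 4 + 5 + 10 = 24.
P(Resolution=1-4h | Priority=P5) = 5/24 = 0.208.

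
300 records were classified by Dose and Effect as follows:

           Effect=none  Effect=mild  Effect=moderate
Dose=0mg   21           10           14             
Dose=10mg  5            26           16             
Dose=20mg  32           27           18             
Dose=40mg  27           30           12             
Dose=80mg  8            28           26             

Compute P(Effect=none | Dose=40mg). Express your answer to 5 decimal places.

Total with Dose=40mg: 27 + 30 + 12 = 69.
P(Effect=none | Dose=40mg) = 27/69 = 0.39130.

0.39130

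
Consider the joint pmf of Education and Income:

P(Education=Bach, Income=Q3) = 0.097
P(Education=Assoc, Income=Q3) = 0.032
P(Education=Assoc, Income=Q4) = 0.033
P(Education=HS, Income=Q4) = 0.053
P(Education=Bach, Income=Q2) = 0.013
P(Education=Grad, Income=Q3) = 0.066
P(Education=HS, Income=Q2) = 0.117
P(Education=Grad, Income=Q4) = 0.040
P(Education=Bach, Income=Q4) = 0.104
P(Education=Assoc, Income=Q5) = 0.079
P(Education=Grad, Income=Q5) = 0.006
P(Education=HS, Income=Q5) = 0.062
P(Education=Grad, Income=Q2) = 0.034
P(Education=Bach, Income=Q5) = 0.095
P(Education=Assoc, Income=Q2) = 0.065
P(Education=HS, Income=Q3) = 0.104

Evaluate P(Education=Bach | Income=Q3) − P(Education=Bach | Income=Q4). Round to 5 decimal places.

-0.12776

P(Income=Q3) = 0.104 + 0.032 + 0.097 + 0.066 = 0.299; P(Education=Bach | Income=Q3) = 0.097/0.299 = 0.324415.
P(Income=Q4) = 0.053 + 0.033 + 0.104 + 0.040 = 0.230; P(Education=Bach | Income=Q4) = 0.104/0.230 = 0.452174.
Difference = -0.12776.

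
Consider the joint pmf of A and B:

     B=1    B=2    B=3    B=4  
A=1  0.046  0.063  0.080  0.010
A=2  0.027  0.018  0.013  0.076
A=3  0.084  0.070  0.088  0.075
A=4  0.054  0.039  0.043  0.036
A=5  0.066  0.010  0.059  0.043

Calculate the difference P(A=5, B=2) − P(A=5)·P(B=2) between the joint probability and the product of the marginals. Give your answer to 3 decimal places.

P(A=5) = 0.066 + 0.010 + 0.059 + 0.043 = 0.178.
P(B=2) = 0.063 + 0.018 + 0.070 + 0.039 + 0.010 = 0.200.
P(A=5, B=2) − P(A=5)P(B=2) = 0.010 − 0.178×0.200 = -0.026.

-0.026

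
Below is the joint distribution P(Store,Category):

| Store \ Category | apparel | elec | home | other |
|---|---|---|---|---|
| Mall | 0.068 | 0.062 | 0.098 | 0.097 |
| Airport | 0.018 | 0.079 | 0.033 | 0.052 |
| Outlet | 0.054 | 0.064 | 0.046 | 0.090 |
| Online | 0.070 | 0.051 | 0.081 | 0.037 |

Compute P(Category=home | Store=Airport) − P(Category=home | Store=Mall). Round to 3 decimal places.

P(Store=Airport) = 0.018 + 0.079 + 0.033 + 0.052 = 0.182; P(Category=home | Store=Airport) = 0.033/0.182 = 0.1813.
P(Store=Mall) = 0.068 + 0.062 + 0.098 + 0.097 = 0.325; P(Category=home | Store=Mall) = 0.098/0.325 = 0.3015.
Difference = -0.120.

-0.120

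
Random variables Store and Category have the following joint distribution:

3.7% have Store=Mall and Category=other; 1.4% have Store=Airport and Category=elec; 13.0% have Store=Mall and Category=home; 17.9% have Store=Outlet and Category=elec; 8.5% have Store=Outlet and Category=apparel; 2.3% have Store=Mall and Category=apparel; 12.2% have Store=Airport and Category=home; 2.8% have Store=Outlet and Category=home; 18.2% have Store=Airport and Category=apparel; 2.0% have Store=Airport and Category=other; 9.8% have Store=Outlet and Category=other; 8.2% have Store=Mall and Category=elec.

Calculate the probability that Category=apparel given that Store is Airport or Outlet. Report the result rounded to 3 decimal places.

P(Store=Airport) = 0.182 + 0.014 + 0.122 + 0.020 = 0.338.
P(Store=Outlet) = 0.085 + 0.179 + 0.028 + 0.098 = 0.390.
P(Store ∈ {Airport, Outlet}) = 0.338 + 0.390 = 0.728; P(Category=apparel, Store ∈ {Airport, Outlet}) = 0.182 + 0.085 = 0.267.
P(Category=apparel | Store ∈ {Airport, Outlet}) = 0.267/0.728 = 0.367.

0.367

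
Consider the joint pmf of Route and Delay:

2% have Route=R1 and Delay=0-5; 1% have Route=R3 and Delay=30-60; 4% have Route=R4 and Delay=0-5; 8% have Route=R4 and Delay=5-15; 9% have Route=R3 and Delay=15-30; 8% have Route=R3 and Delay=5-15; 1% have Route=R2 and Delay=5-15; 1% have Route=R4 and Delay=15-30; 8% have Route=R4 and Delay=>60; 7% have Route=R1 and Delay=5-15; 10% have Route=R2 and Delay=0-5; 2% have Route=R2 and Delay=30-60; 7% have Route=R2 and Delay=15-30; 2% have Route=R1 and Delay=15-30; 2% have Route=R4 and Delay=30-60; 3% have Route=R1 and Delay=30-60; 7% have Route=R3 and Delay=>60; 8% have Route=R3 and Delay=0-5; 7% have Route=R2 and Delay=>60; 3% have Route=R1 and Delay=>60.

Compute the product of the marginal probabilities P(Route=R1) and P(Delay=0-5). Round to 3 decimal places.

P(Route=R1) = 0.02 + 0.07 + 0.02 + 0.03 + 0.03 = 0.17.
P(Delay=0-5) = 0.02 + 0.10 + 0.08 + 0.04 = 0.24.
Product: 0.17 × 0.24 = 0.041.

0.041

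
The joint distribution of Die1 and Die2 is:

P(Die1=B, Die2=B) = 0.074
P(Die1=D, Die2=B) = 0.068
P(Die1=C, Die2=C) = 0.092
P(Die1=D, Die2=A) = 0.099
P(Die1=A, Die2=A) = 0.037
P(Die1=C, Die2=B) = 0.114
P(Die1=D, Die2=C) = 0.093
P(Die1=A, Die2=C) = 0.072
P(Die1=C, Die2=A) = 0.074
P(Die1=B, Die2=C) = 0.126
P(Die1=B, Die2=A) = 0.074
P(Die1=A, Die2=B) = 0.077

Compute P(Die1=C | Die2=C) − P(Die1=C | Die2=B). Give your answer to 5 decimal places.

P(Die2=C) = 0.072 + 0.126 + 0.092 + 0.093 = 0.383; P(Die1=C | Die2=C) = 0.092/0.383 = 0.240209.
P(Die2=B) = 0.077 + 0.074 + 0.114 + 0.068 = 0.333; P(Die1=C | Die2=B) = 0.114/0.333 = 0.342342.
Difference = -0.10213.

-0.10213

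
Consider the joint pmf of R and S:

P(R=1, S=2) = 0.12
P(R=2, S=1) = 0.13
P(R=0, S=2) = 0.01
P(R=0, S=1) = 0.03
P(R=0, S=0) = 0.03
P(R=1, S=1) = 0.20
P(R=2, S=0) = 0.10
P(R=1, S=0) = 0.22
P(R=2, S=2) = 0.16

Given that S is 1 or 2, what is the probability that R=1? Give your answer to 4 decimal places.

0.4923

P(S=1) = 0.03 + 0.20 + 0.13 = 0.36.
P(S=2) = 0.01 + 0.12 + 0.16 = 0.29.
P(S ∈ {1, 2}) = 0.36 + 0.29 = 0.65; P(R=1, S ∈ {1, 2}) = 0.20 + 0.12 = 0.32.
P(R=1 | S ∈ {1, 2}) = 0.32/0.65 = 0.4923.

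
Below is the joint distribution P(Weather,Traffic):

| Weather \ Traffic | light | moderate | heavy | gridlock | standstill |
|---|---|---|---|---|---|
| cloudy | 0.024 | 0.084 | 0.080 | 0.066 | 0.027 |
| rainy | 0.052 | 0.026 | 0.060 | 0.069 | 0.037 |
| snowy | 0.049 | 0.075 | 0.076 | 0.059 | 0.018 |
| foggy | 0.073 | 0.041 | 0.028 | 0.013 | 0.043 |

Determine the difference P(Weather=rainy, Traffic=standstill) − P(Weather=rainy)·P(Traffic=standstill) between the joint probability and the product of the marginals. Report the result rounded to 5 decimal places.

0.00650

P(Weather=rainy) = 0.052 + 0.026 + 0.060 + 0.069 + 0.037 = 0.244.
P(Traffic=standstill) = 0.027 + 0.037 + 0.018 + 0.043 = 0.125.
P(Weather=rainy, Traffic=standstill) − P(Weather=rainy)P(Traffic=standstill) = 0.037 − 0.244×0.125 = 0.00650.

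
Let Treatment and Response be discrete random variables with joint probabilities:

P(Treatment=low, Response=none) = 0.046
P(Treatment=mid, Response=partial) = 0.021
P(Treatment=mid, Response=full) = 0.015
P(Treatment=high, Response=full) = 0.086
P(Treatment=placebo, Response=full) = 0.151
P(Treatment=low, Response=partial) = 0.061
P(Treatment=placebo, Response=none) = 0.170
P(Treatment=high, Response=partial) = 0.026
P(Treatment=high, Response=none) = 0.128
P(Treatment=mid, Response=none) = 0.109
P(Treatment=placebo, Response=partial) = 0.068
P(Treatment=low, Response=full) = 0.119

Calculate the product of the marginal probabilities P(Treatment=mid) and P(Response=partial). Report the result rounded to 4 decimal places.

0.0255

P(Treatment=mid) = 0.109 + 0.021 + 0.015 = 0.145.
P(Response=partial) = 0.068 + 0.061 + 0.021 + 0.026 = 0.176.
Product: 0.145 × 0.176 = 0.0255.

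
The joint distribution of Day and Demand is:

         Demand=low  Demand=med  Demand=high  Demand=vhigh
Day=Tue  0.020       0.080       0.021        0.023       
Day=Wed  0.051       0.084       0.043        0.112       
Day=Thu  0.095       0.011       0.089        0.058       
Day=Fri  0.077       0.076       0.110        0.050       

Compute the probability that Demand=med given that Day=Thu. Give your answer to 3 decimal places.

P(Day=Thu) = 0.095 + 0.011 + 0.089 + 0.058 = 0.253.
P(Demand=med | Day=Thu) = 0.011/0.253 = 0.043.

0.043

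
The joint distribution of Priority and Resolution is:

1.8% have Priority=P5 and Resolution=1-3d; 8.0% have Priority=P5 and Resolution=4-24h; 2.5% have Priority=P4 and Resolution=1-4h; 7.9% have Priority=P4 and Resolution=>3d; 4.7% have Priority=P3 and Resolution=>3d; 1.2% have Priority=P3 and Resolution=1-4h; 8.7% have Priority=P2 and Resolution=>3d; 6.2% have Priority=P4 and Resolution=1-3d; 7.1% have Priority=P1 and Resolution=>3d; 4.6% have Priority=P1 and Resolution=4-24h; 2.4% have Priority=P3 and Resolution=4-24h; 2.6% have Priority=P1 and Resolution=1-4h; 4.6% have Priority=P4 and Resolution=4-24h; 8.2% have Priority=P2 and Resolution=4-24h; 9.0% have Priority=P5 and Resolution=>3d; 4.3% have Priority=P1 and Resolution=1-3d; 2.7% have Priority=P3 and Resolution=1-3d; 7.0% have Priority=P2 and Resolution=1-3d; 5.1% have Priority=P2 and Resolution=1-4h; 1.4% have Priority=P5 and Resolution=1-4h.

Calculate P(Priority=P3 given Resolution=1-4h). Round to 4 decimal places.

P(Resolution=1-4h) = 0.026 + 0.051 + 0.012 + 0.025 + 0.014 = 0.128.
P(Priority=P3 | Resolution=1-4h) = 0.012/0.128 = 0.0938.

0.0938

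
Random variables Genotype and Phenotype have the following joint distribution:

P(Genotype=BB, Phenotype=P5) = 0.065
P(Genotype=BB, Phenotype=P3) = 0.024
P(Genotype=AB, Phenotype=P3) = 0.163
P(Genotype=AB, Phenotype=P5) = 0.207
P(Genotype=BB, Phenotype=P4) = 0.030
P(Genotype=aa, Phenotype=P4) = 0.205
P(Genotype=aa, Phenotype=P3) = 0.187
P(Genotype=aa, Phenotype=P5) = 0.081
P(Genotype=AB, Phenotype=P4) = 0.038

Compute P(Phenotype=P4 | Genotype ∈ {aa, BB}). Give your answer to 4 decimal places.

0.3970

P(Genotype=aa) = 0.187 + 0.205 + 0.081 = 0.473.
P(Genotype=BB) = 0.024 + 0.030 + 0.065 = 0.119.
P(Genotype ∈ {aa, BB}) = 0.473 + 0.119 = 0.592; P(Phenotype=P4, Genotype ∈ {aa, BB}) = 0.205 + 0.030 = 0.235.
P(Phenotype=P4 | Genotype ∈ {aa, BB}) = 0.235/0.592 = 0.3970.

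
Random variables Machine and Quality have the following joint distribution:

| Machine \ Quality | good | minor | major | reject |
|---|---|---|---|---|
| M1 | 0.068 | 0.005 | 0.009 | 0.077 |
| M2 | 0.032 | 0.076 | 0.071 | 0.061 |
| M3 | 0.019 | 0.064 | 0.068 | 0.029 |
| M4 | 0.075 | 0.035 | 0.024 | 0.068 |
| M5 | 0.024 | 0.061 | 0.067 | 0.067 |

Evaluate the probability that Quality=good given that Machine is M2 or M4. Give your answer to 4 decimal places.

0.2421

P(Machine=M2) = 0.032 + 0.076 + 0.071 + 0.061 = 0.240.
P(Machine=M4) = 0.075 + 0.035 + 0.024 + 0.068 = 0.202.
P(Machine ∈ {M2, M4}) = 0.240 + 0.202 = 0.442; P(Quality=good, Machine ∈ {M2, M4}) = 0.032 + 0.075 = 0.107.
P(Quality=good | Machine ∈ {M2, M4}) = 0.107/0.442 = 0.2421.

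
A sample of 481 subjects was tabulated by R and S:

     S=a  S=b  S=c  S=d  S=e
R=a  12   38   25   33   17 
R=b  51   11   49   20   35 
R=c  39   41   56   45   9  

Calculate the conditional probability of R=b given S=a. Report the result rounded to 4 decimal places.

0.5000

Total with S=a: 12 + 51 + 39 = 102.
P(R=b | S=a) = 51/102 = 0.5000.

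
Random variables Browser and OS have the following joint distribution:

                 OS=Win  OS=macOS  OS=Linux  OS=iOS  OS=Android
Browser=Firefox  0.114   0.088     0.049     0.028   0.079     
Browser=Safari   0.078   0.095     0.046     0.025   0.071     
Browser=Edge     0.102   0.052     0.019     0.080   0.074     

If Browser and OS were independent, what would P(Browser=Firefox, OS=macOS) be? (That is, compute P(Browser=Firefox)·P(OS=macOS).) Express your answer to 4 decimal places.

P(Browser=Firefox) = 0.114 + 0.088 + 0.049 + 0.028 + 0.079 = 0.358.
P(OS=macOS) = 0.088 + 0.095 + 0.052 = 0.235.
Product: 0.358 × 0.235 = 0.0841.

0.0841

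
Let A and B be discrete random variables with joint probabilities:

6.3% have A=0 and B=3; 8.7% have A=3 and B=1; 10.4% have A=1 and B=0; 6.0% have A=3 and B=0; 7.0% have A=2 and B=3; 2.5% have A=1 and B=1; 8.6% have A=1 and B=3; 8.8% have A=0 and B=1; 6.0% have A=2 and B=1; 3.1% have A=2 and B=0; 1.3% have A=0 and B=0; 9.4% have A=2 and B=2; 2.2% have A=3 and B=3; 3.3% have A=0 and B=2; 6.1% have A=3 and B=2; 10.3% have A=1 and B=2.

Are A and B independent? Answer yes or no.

P(A=1) = 0.318 and P(B=1) = 0.260, so their product is 0.08268, but P(A=1, B=1) = 0.025. Since these differ, A and B are not independent.

no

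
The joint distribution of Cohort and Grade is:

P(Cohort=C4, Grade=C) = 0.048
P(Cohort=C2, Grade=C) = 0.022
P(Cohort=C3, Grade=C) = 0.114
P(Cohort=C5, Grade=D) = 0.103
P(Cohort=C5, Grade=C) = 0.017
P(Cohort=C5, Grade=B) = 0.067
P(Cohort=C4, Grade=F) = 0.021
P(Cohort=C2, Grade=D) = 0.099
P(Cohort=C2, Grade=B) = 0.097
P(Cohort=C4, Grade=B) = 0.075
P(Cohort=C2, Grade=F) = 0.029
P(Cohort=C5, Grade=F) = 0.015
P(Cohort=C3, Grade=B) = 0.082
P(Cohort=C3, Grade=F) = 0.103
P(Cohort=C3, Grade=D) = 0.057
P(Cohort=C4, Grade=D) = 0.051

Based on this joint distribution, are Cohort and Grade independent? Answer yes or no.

P(Cohort=C3) = 0.356 and P(Grade=D) = 0.310, so their product is 0.11036, but P(Cohort=C3, Grade=D) = 0.057. Since these differ, Cohort and Grade are not independent.

no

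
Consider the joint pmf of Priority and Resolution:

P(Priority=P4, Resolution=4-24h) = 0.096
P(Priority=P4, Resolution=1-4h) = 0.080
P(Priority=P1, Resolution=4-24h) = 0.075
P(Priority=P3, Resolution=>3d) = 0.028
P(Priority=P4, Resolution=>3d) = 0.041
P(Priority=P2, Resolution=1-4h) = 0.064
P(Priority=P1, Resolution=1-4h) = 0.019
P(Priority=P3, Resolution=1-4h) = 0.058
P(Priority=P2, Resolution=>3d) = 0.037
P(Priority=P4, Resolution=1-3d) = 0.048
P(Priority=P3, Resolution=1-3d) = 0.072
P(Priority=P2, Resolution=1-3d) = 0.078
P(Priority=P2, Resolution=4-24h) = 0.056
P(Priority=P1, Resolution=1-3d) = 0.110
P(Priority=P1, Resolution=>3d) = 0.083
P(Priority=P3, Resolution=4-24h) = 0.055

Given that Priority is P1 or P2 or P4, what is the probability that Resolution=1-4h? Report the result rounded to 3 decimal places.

P(Priority=P1) = 0.019 + 0.075 + 0.110 + 0.083 = 0.287.
P(Priority=P2) = 0.064 + 0.056 + 0.078 + 0.037 = 0.235.
P(Priority=P4) = 0.080 + 0.096 + 0.048 + 0.041 = 0.265.
P(Priority ∈ {P1, P2, P4}) = 0.287 + 0.235 + 0.265 = 0.787; P(Resolution=1-4h, Priority ∈ {P1, P2, P4}) = 0.019 + 0.064 + 0.080 = 0.163.
P(Resolution=1-4h | Priority ∈ {P1, P2, P4}) = 0.163/0.787 = 0.207.

0.207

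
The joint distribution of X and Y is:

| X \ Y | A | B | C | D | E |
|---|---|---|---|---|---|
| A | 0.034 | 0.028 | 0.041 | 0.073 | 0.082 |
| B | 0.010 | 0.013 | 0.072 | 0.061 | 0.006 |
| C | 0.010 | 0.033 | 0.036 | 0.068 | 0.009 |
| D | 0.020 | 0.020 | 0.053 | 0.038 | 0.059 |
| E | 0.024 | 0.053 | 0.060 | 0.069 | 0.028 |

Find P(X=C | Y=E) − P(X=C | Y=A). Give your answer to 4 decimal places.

P(Y=E) = 0.082 + 0.006 + 0.009 + 0.059 + 0.028 = 0.184; P(X=C | Y=E) = 0.009/0.184 = 0.04891.
P(Y=A) = 0.034 + 0.010 + 0.010 + 0.020 + 0.024 = 0.098; P(X=C | Y=A) = 0.010/0.098 = 0.10204.
Difference = -0.0531.

-0.0531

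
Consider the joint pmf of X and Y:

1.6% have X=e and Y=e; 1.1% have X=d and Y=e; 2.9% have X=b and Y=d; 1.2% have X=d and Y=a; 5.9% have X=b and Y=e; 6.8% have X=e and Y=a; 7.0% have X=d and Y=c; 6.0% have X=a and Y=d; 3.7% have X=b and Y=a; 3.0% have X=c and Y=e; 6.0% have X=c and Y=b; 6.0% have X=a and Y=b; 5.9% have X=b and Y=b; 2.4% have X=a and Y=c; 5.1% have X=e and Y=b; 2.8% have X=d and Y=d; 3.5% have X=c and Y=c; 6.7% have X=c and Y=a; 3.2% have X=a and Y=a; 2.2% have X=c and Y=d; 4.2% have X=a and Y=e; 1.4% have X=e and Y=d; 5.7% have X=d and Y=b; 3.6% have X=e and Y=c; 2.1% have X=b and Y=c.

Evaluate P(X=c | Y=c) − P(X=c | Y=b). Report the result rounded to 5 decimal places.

P(Y=c) = 0.024 + 0.021 + 0.035 + 0.070 + 0.036 = 0.186; P(X=c | Y=c) = 0.035/0.186 = 0.188172.
P(Y=b) = 0.060 + 0.059 + 0.060 + 0.057 + 0.051 = 0.287; P(X=c | Y=b) = 0.060/0.287 = 0.209059.
Difference = -0.02089.

-0.02089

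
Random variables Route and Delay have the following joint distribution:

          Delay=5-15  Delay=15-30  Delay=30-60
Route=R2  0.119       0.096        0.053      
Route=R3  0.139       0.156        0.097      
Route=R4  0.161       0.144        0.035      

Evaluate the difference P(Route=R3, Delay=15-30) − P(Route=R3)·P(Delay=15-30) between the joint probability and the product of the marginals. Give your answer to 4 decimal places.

0.0008

P(Route=R3) = 0.139 + 0.156 + 0.097 = 0.392.
P(Delay=15-30) = 0.096 + 0.156 + 0.144 = 0.396.
P(Route=R3, Delay=15-30) − P(Route=R3)P(Delay=15-30) = 0.156 − 0.392×0.396 = 0.0008.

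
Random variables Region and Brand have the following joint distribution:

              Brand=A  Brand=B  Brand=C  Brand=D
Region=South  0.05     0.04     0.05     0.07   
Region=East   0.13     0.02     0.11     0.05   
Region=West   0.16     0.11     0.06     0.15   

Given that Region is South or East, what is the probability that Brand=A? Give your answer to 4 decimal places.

0.3462

P(Region=South) = 0.05 + 0.04 + 0.05 + 0.07 = 0.21.
P(Region=East) = 0.13 + 0.02 + 0.11 + 0.05 = 0.31.
P(Region ∈ {South, East}) = 0.21 + 0.31 = 0.52; P(Brand=A, Region ∈ {South, East}) = 0.05 + 0.13 = 0.18.
P(Brand=A | Region ∈ {South, East}) = 0.18/0.52 = 0.3462.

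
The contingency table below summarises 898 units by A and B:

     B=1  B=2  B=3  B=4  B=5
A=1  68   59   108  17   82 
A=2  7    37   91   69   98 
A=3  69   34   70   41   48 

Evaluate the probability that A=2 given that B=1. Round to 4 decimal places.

0.0486

Total with B=1: 68 + 7 + 69 = 144.
P(A=2 | B=1) = 7/144 = 0.0486.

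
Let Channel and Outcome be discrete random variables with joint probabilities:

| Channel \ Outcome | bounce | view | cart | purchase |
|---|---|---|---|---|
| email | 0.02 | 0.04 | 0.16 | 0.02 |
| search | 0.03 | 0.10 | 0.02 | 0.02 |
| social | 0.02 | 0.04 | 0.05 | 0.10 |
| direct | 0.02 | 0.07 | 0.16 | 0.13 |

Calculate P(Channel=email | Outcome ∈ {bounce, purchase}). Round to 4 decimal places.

0.1111

P(Outcome=bounce) = 0.02 + 0.03 + 0.02 + 0.02 = 0.09.
P(Outcome=purchase) = 0.02 + 0.02 + 0.10 + 0.13 = 0.27.
P(Outcome ∈ {bounce, purchase}) = 0.09 + 0.27 = 0.36; P(Channel=email, Outcome ∈ {bounce, purchase}) = 0.02 + 0.02 = 0.04.
P(Channel=email | Outcome ∈ {bounce, purchase}) = 0.04/0.36 = 0.1111.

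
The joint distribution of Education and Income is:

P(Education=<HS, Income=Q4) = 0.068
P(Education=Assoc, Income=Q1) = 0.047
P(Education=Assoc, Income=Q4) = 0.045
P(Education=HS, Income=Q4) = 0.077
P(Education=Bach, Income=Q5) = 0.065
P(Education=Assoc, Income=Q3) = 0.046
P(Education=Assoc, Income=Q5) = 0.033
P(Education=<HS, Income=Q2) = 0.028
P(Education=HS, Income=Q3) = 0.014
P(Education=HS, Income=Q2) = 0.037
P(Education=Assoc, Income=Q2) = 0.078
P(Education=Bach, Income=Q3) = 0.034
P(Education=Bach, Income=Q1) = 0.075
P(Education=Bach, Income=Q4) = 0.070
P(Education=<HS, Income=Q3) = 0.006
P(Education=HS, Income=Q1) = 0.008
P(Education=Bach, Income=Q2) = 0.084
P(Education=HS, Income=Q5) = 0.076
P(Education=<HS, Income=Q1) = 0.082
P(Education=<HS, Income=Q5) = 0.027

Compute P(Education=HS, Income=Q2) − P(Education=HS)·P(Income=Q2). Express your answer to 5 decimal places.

P(Education=HS) = 0.008 + 0.037 + 0.014 + 0.077 + 0.076 = 0.212.
P(Income=Q2) = 0.028 + 0.037 + 0.078 + 0.084 = 0.227.
P(Education=HS, Income=Q2) − P(Education=HS)P(Income=Q2) = 0.037 − 0.212×0.227 = -0.01112.

-0.01112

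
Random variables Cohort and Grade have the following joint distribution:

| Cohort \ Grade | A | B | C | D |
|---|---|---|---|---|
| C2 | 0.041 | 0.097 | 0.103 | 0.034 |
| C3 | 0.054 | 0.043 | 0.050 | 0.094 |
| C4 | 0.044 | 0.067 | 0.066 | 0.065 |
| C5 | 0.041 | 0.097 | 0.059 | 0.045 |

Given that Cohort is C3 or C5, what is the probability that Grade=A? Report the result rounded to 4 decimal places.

0.1967

P(Cohort=C3) = 0.054 + 0.043 + 0.050 + 0.094 = 0.241.
P(Cohort=C5) = 0.041 + 0.097 + 0.059 + 0.045 = 0.242.
P(Cohort ∈ {C3, C5}) = 0.241 + 0.242 = 0.483; P(Grade=A, Cohort ∈ {C3, C5}) = 0.054 + 0.041 = 0.095.
P(Grade=A | Cohort ∈ {C3, C5}) = 0.095/0.483 = 0.1967.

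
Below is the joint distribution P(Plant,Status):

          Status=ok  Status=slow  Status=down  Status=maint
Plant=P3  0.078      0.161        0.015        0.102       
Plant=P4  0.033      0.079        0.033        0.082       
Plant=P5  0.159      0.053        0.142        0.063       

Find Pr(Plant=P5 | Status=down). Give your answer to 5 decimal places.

P(Status=down) = 0.015 + 0.033 + 0.142 = 0.190.
P(Plant=P5 | Status=down) = 0.142/0.190 = 0.74737.

0.74737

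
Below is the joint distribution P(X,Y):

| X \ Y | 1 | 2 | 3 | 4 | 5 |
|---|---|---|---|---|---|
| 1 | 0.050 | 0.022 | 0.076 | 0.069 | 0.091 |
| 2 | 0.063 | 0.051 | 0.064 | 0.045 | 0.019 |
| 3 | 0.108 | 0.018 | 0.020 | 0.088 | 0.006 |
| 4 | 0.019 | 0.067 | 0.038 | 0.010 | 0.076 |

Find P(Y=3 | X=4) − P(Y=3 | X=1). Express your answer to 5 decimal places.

-0.06580

P(X=4) = 0.019 + 0.067 + 0.038 + 0.010 + 0.076 = 0.210; P(Y=3 | X=4) = 0.038/0.210 = 0.180952.
P(X=1) = 0.050 + 0.022 + 0.076 + 0.069 + 0.091 = 0.308; P(Y=3 | X=1) = 0.076/0.308 = 0.246753.
Difference = -0.06580.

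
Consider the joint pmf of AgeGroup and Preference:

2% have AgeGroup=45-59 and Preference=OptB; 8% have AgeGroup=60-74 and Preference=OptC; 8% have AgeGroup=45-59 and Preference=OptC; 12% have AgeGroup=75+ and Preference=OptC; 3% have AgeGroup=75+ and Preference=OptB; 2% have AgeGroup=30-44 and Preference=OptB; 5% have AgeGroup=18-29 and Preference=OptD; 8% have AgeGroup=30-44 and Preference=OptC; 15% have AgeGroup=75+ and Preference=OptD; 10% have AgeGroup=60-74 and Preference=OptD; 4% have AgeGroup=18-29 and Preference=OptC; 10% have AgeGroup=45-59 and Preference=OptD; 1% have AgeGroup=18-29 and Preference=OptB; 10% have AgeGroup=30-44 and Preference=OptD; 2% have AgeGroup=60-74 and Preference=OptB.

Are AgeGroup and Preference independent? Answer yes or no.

Every cell satisfies P(AgeGroup,Preference) = P(AgeGroup)·P(Preference). For instance P(AgeGroup=18-29) = 0.10, P(Preference=OptB) = 0.10, and 0.10×0.10 = 0.01 matches the joint entry. So AgeGroup and Preference are independent.

yes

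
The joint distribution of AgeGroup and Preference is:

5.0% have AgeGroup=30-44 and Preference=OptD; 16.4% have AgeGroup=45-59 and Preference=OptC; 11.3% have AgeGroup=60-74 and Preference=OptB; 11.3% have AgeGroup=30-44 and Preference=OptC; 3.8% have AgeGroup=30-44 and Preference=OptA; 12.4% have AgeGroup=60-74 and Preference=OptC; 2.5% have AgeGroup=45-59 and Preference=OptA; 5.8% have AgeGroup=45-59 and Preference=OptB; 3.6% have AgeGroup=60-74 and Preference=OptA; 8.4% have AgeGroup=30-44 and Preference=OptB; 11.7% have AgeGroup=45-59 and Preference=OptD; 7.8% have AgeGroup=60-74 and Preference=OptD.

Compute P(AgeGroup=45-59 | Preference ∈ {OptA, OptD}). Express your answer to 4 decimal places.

P(Preference=OptA) = 0.038 + 0.025 + 0.036 = 0.099.
P(Preference=OptD) = 0.050 + 0.117 + 0.078 = 0.245.
P(Preference ∈ {OptA, OptD}) = 0.099 + 0.245 = 0.344; P(AgeGroup=45-59, Preference ∈ {OptA, OptD}) = 0.025 + 0.117 = 0.142.
P(AgeGroup=45-59 | Preference ∈ {OptA, OptD}) = 0.142/0.344 = 0.4128.

0.4128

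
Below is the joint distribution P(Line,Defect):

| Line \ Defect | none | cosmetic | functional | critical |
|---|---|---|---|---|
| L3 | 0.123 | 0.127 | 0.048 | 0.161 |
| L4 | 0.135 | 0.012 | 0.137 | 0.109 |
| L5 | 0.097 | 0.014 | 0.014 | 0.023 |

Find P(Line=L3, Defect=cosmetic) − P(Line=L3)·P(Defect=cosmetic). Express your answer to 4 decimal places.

P(Line=L3) = 0.123 + 0.127 + 0.048 + 0.161 = 0.459.
P(Defect=cosmetic) = 0.127 + 0.012 + 0.014 = 0.153.
P(Line=L3, Defect=cosmetic) − P(Line=L3)P(Defect=cosmetic) = 0.127 − 0.459×0.153 = 0.0568.

0.0568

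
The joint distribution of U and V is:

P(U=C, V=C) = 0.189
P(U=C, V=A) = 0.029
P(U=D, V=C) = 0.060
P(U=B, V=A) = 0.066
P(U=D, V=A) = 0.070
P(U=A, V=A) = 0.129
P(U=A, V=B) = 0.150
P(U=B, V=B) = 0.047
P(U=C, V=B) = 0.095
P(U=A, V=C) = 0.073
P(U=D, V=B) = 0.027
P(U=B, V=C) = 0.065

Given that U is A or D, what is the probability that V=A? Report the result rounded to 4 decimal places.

P(U=A) = 0.129 + 0.150 + 0.073 = 0.352.
P(U=D) = 0.070 + 0.027 + 0.060 = 0.157.
P(U ∈ {A, D}) = 0.352 + 0.157 = 0.509; P(V=A, U ∈ {A, D}) = 0.129 + 0.070 = 0.199.
P(V=A | U ∈ {A, D}) = 0.199/0.509 = 0.3910.

0.3910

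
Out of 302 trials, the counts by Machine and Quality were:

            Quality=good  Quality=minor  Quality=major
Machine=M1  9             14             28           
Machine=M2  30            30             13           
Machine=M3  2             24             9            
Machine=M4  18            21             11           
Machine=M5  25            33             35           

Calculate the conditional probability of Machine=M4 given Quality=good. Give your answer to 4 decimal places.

0.2143

Total with Quality=good: 9 + 30 + 2 + 18 + 25 = 84.
P(Machine=M4 | Quality=good) = 18/84 = 0.2143.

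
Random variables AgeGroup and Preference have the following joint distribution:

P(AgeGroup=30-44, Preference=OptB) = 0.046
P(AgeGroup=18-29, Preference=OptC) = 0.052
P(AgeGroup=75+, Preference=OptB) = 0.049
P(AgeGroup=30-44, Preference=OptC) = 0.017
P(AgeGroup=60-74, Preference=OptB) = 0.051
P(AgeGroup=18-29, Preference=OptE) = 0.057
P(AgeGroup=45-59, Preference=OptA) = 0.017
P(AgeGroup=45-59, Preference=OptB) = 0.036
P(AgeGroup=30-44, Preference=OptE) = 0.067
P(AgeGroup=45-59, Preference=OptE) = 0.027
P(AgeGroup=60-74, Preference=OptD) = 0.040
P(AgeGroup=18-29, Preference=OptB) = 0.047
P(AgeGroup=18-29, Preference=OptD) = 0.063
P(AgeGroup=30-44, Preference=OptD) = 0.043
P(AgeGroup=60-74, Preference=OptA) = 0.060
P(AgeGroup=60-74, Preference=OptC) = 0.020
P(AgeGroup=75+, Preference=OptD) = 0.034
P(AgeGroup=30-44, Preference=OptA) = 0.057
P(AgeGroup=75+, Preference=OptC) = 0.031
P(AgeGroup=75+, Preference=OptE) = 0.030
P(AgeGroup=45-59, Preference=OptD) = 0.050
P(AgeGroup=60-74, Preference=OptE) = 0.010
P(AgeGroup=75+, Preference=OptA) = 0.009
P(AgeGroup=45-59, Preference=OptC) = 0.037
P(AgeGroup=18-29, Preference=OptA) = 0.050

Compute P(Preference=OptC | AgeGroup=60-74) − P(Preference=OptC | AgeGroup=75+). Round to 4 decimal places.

-0.0921

P(AgeGroup=60-74) = 0.060 + 0.051 + 0.020 + 0.040 + 0.010 = 0.181; P(Preference=OptC | AgeGroup=60-74) = 0.020/0.181 = 0.11050.
P(AgeGroup=75+) = 0.009 + 0.049 + 0.031 + 0.034 + 0.030 = 0.153; P(Preference=OptC | AgeGroup=75+) = 0.031/0.153 = 0.20261.
Difference = -0.0921.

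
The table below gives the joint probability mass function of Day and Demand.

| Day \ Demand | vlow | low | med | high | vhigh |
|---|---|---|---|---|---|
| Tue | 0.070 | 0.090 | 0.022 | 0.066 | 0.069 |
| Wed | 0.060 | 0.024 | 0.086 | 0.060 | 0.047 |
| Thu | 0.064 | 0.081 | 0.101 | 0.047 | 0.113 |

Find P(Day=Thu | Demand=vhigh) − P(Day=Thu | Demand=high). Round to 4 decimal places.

P(Demand=vhigh) = 0.069 + 0.047 + 0.113 = 0.229; P(Day=Thu | Demand=vhigh) = 0.113/0.229 = 0.49345.
P(Demand=high) = 0.066 + 0.060 + 0.047 = 0.173; P(Day=Thu | Demand=high) = 0.047/0.173 = 0.27168.
Difference = 0.2218.

0.2218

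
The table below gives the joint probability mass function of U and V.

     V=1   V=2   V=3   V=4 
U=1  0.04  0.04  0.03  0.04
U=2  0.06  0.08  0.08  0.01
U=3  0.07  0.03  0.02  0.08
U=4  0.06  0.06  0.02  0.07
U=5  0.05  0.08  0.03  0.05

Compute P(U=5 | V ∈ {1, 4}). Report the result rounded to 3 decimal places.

0.189

P(V=1) = 0.04 + 0.06 + 0.07 + 0.06 + 0.05 = 0.28.
P(V=4) = 0.04 + 0.01 + 0.08 + 0.07 + 0.05 = 0.25.
P(V ∈ {1, 4}) = 0.28 + 0.25 = 0.53; P(U=5, V ∈ {1, 4}) = 0.05 + 0.05 = 0.10.
P(U=5 | V ∈ {1, 4}) = 0.10/0.53 = 0.189.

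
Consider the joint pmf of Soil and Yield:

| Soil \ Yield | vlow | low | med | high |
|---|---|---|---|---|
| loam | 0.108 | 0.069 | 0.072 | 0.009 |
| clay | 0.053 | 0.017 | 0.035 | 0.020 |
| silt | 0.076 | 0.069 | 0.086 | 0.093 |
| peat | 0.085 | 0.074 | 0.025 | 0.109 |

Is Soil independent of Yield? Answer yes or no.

P(Soil=loam) = 0.258 and P(Yield=high) = 0.231, so their product is 0.05960, but P(Soil=loam, Yield=high) = 0.009. Since these differ, Soil and Yield are not independent.

no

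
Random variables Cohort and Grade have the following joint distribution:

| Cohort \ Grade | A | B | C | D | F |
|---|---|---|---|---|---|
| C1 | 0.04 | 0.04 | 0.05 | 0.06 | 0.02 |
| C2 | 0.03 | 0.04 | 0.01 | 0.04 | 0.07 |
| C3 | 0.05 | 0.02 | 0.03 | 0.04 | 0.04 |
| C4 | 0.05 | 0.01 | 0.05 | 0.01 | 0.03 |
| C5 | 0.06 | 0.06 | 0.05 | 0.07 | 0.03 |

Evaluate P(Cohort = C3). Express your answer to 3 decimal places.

0.180

P(Cohort=C3) = 0.05 + 0.02 + 0.03 + 0.04 + 0.04 = 0.18.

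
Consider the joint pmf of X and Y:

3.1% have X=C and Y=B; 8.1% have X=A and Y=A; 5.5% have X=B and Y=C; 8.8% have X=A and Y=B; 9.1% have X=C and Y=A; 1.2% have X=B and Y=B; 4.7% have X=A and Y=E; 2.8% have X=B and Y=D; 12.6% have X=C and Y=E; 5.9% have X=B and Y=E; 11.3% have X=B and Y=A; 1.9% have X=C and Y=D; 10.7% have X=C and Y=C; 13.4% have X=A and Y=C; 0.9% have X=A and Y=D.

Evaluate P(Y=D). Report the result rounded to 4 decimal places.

0.0560

P(Y=D) = 0.009 + 0.028 + 0.019 = 0.056.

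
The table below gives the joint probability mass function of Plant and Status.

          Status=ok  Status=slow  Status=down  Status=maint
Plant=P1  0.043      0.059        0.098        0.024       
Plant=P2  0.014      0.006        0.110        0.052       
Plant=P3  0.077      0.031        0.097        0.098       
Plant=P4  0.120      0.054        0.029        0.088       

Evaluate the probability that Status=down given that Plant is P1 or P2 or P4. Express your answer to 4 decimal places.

P(Plant=P1) = 0.043 + 0.059 + 0.098 + 0.024 = 0.224.
P(Plant=P2) = 0.014 + 0.006 + 0.110 + 0.052 = 0.182.
P(Plant=P4) = 0.120 + 0.054 + 0.029 + 0.088 = 0.291.
P(Plant ∈ {P1, P2, P4}) = 0.224 + 0.182 + 0.291 = 0.697; P(Status=down, Plant ∈ {P1, P2, P4}) = 0.098 + 0.110 + 0.029 = 0.237.
P(Status=down | Plant ∈ {P1, P2, P4}) = 0.237/0.697 = 0.3400.

0.3400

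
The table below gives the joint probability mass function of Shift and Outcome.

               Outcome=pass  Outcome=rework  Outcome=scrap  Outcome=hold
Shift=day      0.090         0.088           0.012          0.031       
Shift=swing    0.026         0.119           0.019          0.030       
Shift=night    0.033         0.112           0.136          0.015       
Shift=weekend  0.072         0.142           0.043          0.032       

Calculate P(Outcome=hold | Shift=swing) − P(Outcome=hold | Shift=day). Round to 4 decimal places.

0.0144

P(Shift=swing) = 0.026 + 0.119 + 0.019 + 0.030 = 0.194; P(Outcome=hold | Shift=swing) = 0.030/0.194 = 0.15464.
P(Shift=day) = 0.090 + 0.088 + 0.012 + 0.031 = 0.221; P(Outcome=hold | Shift=day) = 0.031/0.221 = 0.14027.
Difference = 0.0144.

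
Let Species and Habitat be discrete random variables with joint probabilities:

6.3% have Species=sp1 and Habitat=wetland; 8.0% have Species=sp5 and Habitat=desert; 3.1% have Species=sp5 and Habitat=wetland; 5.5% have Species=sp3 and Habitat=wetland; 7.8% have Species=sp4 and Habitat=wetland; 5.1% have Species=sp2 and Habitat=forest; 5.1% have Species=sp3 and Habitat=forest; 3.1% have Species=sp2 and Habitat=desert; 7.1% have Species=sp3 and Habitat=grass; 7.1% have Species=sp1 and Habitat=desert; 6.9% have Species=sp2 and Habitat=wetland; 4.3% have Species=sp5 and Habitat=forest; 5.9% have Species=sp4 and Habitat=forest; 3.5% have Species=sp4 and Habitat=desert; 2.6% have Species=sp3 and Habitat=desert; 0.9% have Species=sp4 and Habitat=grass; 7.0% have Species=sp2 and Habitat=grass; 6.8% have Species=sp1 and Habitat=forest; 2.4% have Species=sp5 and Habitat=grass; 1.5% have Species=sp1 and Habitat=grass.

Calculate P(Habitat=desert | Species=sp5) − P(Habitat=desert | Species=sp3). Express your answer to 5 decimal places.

0.32136

P(Species=sp5) = 0.043 + 0.024 + 0.031 + 0.080 = 0.178; P(Habitat=desert | Species=sp5) = 0.080/0.178 = 0.449438.
P(Species=sp3) = 0.051 + 0.071 + 0.055 + 0.026 = 0.203; P(Habitat=desert | Species=sp3) = 0.026/0.203 = 0.128079.
Difference = 0.32136.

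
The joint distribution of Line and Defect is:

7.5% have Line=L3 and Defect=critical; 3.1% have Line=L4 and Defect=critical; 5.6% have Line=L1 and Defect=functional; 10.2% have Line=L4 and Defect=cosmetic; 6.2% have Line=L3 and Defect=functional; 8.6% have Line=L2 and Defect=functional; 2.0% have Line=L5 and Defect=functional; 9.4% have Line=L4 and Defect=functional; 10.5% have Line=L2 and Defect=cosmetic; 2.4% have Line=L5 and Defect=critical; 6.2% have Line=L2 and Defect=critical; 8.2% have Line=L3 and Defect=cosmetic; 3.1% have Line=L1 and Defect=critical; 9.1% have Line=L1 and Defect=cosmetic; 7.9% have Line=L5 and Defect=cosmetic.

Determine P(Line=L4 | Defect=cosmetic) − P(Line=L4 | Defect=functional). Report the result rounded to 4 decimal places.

-0.0734

P(Defect=cosmetic) = 0.091 + 0.105 + 0.082 + 0.102 + 0.079 = 0.459; P(Line=L4 | Defect=cosmetic) = 0.102/0.459 = 0.22222.
P(Defect=functional) = 0.056 + 0.086 + 0.062 + 0.094 + 0.020 = 0.318; P(Line=L4 | Defect=functional) = 0.094/0.318 = 0.29560.
Difference = -0.0734.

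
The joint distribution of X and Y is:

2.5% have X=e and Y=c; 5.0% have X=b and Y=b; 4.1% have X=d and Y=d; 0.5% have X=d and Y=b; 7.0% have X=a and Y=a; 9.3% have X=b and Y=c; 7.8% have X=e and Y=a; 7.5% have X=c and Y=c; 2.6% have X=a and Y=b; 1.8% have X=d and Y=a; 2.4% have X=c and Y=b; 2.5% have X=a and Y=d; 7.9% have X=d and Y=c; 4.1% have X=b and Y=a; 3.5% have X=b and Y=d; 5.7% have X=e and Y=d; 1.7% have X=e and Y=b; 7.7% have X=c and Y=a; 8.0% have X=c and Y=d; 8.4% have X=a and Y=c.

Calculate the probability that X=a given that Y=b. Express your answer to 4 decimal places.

P(Y=b) = 0.026 + 0.050 + 0.024 + 0.005 + 0.017 = 0.122.
P(X=a | Y=b) = 0.026/0.122 = 0.2131.

0.2131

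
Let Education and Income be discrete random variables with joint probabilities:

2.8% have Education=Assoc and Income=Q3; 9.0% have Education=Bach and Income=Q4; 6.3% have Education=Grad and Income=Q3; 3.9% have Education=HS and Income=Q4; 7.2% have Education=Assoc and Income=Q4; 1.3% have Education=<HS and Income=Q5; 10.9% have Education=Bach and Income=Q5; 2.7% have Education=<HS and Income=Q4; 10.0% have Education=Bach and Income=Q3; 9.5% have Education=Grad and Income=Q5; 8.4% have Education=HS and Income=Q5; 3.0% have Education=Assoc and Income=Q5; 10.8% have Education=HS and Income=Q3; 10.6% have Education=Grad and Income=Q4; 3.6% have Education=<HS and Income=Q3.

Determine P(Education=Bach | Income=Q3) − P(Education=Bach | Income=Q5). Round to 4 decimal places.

-0.0308

P(Income=Q3) = 0.036 + 0.108 + 0.028 + 0.100 + 0.063 = 0.335; P(Education=Bach | Income=Q3) = 0.100/0.335 = 0.29851.
P(Income=Q5) = 0.013 + 0.084 + 0.030 + 0.109 + 0.095 = 0.331; P(Education=Bach | Income=Q5) = 0.109/0.331 = 0.32931.
Difference = -0.0308.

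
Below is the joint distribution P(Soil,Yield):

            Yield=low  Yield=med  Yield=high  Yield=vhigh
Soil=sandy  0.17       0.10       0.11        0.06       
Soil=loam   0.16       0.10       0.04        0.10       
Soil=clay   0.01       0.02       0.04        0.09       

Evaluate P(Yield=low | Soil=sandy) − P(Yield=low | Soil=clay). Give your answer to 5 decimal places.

P(Soil=sandy) = 0.17 + 0.10 + 0.11 + 0.06 = 0.44; P(Yield=low | Soil=sandy) = 0.17/0.44 = 0.386364.
P(Soil=clay) = 0.01 + 0.02 + 0.04 + 0.09 = 0.16; P(Yield=low | Soil=clay) = 0.01/0.16 = 0.062500.
Difference = 0.32386.

0.32386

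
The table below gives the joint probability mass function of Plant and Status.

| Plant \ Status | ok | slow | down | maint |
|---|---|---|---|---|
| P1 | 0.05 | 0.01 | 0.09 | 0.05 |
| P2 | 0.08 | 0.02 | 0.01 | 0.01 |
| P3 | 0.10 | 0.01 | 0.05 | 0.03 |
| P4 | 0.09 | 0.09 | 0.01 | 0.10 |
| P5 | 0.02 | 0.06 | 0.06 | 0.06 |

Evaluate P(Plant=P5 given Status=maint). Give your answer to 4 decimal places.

0.2400

P(Status=maint) = 0.05 + 0.01 + 0.03 + 0.10 + 0.06 = 0.25.
P(Plant=P5 | Status=maint) = 0.06/0.25 = 0.2400.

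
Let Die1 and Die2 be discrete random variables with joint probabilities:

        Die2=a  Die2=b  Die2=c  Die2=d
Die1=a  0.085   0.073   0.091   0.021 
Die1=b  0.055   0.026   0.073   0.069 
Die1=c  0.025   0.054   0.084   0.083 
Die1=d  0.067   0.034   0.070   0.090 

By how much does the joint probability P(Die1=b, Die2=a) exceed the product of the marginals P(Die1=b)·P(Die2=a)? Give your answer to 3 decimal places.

0.003

P(Die1=b) = 0.055 + 0.026 + 0.073 + 0.069 = 0.223.
P(Die2=a) = 0.085 + 0.055 + 0.025 + 0.067 = 0.232.
P(Die1=b, Die2=a) − P(Die1=b)P(Die2=a) = 0.055 − 0.223×0.232 = 0.003.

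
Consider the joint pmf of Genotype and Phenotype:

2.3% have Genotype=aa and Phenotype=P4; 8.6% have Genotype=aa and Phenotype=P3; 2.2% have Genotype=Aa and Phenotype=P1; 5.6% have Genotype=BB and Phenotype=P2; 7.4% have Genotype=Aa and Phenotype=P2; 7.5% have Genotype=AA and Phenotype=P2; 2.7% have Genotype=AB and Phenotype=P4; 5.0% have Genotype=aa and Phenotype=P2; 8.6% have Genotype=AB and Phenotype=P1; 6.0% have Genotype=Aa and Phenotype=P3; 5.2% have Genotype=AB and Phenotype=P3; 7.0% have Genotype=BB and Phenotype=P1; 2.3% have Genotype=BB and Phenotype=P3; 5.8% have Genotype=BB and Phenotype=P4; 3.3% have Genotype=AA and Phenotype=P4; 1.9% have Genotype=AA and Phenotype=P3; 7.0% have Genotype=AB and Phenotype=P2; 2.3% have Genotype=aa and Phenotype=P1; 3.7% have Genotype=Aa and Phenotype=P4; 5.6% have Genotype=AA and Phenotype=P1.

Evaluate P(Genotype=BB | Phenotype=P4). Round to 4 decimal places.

0.3258

P(Phenotype=P4) = 0.033 + 0.037 + 0.023 + 0.027 + 0.058 = 0.178.
P(Genotype=BB | Phenotype=P4) = 0.058/0.178 = 0.3258.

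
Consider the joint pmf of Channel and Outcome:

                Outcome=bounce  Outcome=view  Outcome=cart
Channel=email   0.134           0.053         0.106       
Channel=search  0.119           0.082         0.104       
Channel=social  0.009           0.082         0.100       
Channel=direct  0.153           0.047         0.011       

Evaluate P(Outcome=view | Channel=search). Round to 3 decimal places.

0.269

P(Channel=search) = 0.119 + 0.082 + 0.104 = 0.305.
P(Outcome=view | Channel=search) = 0.082/0.305 = 0.269.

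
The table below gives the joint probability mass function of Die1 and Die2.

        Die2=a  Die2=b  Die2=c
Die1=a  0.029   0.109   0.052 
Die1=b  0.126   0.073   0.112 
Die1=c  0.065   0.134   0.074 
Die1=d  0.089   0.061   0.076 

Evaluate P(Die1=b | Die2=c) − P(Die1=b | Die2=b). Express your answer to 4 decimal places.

P(Die2=c) = 0.052 + 0.112 + 0.074 + 0.076 = 0.314; P(Die1=b | Die2=c) = 0.112/0.314 = 0.35669.
P(Die2=b) = 0.109 + 0.073 + 0.134 + 0.061 = 0.377; P(Die1=b | Die2=b) = 0.073/0.377 = 0.19363.
Difference = 0.1631.

0.1631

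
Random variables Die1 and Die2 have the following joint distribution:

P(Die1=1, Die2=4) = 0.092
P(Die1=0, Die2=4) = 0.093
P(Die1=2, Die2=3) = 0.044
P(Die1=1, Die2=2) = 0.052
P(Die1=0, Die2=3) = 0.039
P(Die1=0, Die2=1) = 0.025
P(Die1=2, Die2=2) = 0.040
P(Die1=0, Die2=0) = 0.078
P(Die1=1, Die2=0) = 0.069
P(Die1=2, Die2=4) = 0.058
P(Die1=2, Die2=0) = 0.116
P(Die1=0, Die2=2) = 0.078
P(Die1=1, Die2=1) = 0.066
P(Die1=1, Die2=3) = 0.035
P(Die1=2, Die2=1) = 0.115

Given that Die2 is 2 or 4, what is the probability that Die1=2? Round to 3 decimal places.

P(Die2=2) = 0.078 + 0.052 + 0.040 = 0.170.
P(Die2=4) = 0.093 + 0.092 + 0.058 = 0.243.
P(Die2 ∈ {2, 4}) = 0.170 + 0.243 = 0.413; P(Die1=2, Die2 ∈ {2, 4}) = 0.040 + 0.058 = 0.098.
P(Die1=2 | Die2 ∈ {2, 4}) = 0.098/0.413 = 0.237.

0.237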